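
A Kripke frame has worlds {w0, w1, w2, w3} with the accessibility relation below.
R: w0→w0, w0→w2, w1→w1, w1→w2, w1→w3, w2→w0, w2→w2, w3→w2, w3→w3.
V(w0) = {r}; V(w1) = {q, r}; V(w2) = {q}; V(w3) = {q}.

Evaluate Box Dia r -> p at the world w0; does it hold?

At w0: Box Dia r is true, p is false, so Box Dia r -> p is false.
  At w0: Box Dia r requires Dia r at every successor {w0, w2}.
      At w0: Dia r requires r at some successor in {w0, w2}.
        r holds at w0, so Dia r is true at w0.
      At w2: Dia r requires r at some successor in {w0, w2}.
        r holds at w0, so Dia r is true at w2.
  So Box Dia r is true at w0.

No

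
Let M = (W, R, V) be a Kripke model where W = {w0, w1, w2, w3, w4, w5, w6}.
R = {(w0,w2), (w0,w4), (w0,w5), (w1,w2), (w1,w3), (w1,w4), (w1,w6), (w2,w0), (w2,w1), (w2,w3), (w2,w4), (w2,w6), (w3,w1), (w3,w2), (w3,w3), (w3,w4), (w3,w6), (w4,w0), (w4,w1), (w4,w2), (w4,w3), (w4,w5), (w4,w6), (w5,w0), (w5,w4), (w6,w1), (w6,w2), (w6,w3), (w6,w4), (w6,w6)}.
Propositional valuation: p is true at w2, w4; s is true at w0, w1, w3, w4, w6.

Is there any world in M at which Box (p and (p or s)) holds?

Recall that Box ψ holds at a world iff ψ holds at every accessible world, and Dia ψ holds iff ψ holds at some accessible world.
Let φ = Box (p and (p or s)). Evaluate φ at each world:
  w0 (successors {w2, w4, w5}): φ is false.
  w1 (successors {w2, w3, w4, w6}): φ is false.
  w2 (successors {w0, w1, w3, w4, w6}): φ is false.
  w3 (successors {w1, w2, w3, w4, w6}): φ is false.
  w4 (successors {w0, w1, w2, w3, w5, w6}): φ is false.
  w5 (successors {w0, w4}): φ is false.
  w6 (successors {w1, w2, w3, w4, w6}): φ is false.
For instance, at w2:
  At w2: Box (p and (p or s)) requires p and (p or s) at every successor {w0, w1, w3, w4, w6}.
    p and (p or s) fails at w0, so Box (p and (p or s)) is false at w2.

No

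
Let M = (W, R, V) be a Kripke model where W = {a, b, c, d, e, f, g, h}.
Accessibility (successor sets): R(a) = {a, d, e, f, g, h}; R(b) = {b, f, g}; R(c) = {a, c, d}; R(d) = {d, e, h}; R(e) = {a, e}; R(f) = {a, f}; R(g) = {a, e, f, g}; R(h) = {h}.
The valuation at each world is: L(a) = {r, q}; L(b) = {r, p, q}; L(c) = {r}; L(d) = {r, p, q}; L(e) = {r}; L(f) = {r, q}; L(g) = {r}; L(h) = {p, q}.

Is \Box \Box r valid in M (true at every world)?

Let φ = \Box \Box r. Evaluate φ at each world:
  a (successors {a, d, e, f, g, h}): φ is false.
  b (successors {b, f, g}): φ is true.
  c (successors {a, c, d}): φ is false.
  d (successors {d, e, h}): φ is false.
  e (successors {a, e}): φ is false.
  f (successors {a, f}): φ is false.
  g (successors {a, e, f, g}): φ is false.
  h (successors {h}): φ is false.
Detail at a (counterexample):
  At a: \Box \Box r requires \Box r at every successor {a, d, e, f, g, h}.
    \Box r fails at a, so \Box \Box r is false at a.
      At a: \Box r requires r at every successor {a, d, e, f, g, h}.
        r fails at h, so \Box r is false at a.

No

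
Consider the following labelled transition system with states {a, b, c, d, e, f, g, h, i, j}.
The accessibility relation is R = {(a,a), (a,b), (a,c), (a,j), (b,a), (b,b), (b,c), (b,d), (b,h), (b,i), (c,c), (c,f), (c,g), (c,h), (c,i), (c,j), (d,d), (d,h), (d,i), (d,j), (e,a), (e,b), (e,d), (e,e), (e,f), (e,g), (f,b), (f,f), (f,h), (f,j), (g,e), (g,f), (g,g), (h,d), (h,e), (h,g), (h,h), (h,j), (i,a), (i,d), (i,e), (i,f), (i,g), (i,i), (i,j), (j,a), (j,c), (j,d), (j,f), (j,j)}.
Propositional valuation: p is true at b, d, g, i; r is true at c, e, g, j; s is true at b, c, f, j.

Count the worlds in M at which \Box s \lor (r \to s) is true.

Let φ = \Box s \lor (r \to s). Evaluate φ at each world:
  a (successors {a, b, c, j}): φ is true.
  b (successors {a, b, c, d, h, i}): φ is true.
  c (successors {c, f, g, h, i, j}): φ is true.
  d (successors {d, h, i, j}): φ is true.
  e (successors {a, b, d, e, f, g}): φ is false.
  f (successors {b, f, h, j}): φ is true.
  g (successors {e, f, g}): φ is false.
  h (successors {d, e, g, h, j}): φ is true.
  i (successors {a, d, e, f, g, i, j}): φ is true.
  j (successors {a, c, d, f, j}): φ is true.
For instance, at f:
  At f: \Box s is false, r \to s is true, so \Box s \lor (r \to s) is true.
    At f: \Box s requires s at every successor {b, f, h, j}.
      s fails at h, so \Box s is false at f.
Satisfying worlds: {a, b, c, d, f, h, i, j}

8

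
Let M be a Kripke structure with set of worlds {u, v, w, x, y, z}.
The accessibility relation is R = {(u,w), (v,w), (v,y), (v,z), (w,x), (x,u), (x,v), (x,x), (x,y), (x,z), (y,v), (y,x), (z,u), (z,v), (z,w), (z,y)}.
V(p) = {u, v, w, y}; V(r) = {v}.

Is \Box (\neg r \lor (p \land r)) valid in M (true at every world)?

Let φ = \Box (\neg r \lor (p \land r)). Evaluate φ at each world:
  u (successors {w}): φ is true.
  v (successors {w, y, z}): φ is true.
  w (successors {x}): φ is true.
  x (successors {u, v, x, y, z}): φ is true.
  y (successors {v, x}): φ is true.
  z (successors {u, v, w, y}): φ is true.
For instance, at v:
  At v: \Box (\neg r \lor (p \land r)) requires \neg r \lor (p \land r) at every successor {w, y, z}.
    At w: \neg r \lor (p \land r) is true.
    At y: \neg r \lor (p \land r) is true.
    At z: \neg r \lor (p \land r) is true.
  So \Box (\neg r \lor (p \land r)) is true at v.

Yes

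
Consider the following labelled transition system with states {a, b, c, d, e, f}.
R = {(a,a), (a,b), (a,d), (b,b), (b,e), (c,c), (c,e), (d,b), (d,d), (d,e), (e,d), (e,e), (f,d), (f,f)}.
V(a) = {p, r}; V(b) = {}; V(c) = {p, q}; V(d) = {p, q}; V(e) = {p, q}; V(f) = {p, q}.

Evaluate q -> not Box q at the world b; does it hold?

Yes

At b: q is false, not Box q is true, so q -> not Box q is true.
  At b: Box q is false, so not Box q is true.
    At b: Box q requires q at every successor {b, e}.
      q fails at b, so Box q is false at b.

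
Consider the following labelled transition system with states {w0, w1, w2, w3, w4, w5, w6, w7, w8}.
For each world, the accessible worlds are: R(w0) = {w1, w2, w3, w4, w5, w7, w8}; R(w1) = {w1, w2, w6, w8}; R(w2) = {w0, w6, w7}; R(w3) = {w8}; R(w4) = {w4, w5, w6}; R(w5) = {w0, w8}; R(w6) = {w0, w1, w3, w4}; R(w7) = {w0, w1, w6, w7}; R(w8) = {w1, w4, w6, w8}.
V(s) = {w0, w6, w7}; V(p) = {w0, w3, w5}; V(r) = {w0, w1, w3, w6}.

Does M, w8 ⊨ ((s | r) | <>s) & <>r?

At w8: (s | r) | <>s is true, <>r is true, so ((s | r) | <>s) & <>r is true.
  At w8: s | r is false, <>s is true, so (s | r) | <>s is true.
    At w8: <>s requires s at some successor in {w1, w4, w6, w8}.
      s holds at w6, so <>s is true at w8.
  At w8: <>r requires r at some successor in {w1, w4, w6, w8}.
    r holds at w1, so <>r is true at w8.

Yes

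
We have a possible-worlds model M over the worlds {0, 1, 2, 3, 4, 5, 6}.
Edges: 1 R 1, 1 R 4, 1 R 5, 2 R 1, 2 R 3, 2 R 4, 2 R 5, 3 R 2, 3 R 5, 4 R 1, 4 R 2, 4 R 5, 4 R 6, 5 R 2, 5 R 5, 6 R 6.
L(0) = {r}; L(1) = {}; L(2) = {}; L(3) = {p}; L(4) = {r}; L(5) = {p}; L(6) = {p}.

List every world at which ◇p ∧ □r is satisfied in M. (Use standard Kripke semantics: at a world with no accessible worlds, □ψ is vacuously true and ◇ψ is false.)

Let φ = ◇p ∧ □r. Evaluate φ at each world:
  0 (successors ∅): φ is false.
  1 (successors {1, 4, 5}): φ is false.
  2 (successors {1, 3, 4, 5}): φ is false.
  3 (successors {2, 5}): φ is false.
  4 (successors {1, 2, 5, 6}): φ is false.
  5 (successors {2, 5}): φ is false.
  6 (successors {6}): φ is false.
For instance, at 2:
  At 2: ◇p is true, □r is false, so ◇p ∧ □r is false.
    At 2: ◇p requires p at some successor in {1, 3, 4, 5}.
      p holds at 3, so ◇p is true at 2.
    At 2: □r requires r at every successor {1, 3, 4, 5}.
      r fails at 1, so □r is false at 2.
Satisfying worlds: none.

none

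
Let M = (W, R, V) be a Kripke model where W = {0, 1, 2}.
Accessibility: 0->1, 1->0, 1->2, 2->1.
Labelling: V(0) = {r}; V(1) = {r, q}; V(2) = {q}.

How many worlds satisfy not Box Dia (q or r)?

Let φ = not Box Dia (q or r). Evaluate φ at each world:
  0 (successors {1}): φ is false.
  1 (successors {0, 2}): φ is false.
  2 (successors {1}): φ is false.
For instance, at 1:
  At 1: Box Dia (q or r) is true, so not Box Dia (q or r) is false.
    At 1: Box Dia (q or r) requires Dia (q or r) at every successor {0, 2}.
      At 0: Dia (q or r) is true.
      At 2: Dia (q or r) is true.
    So Box Dia (q or r) is true at 1.
Satisfying worlds: none.

0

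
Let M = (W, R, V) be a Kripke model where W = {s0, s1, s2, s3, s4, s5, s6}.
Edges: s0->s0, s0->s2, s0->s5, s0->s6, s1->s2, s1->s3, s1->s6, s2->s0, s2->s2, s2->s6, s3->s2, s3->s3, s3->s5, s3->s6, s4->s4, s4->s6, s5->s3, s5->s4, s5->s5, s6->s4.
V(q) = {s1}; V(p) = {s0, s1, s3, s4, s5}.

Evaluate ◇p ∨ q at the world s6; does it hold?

Recall that ◇ψ holds at a world iff ψ holds at some accessible world.
At s6: ◇p is true, q is false, so ◇p ∨ q is true.
  At s6: ◇p requires p at some successor in {s4}.
    p holds at s4, so ◇p is true at s6.

Yes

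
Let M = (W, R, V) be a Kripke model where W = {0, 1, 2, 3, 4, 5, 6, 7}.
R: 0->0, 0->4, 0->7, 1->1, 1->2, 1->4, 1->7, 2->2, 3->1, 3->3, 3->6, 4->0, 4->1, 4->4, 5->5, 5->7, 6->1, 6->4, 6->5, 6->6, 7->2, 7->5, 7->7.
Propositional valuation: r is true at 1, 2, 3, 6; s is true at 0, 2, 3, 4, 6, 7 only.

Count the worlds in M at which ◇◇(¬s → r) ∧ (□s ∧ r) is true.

Let φ = ◇◇(¬s → r) ∧ (□s ∧ r). Evaluate φ at each world:
  0 (successors {0, 4, 7}): φ is false.
  1 (successors {1, 2, 4, 7}): φ is false.
  2 (successors {2}): φ is true.
  3 (successors {1, 3, 6}): φ is false.
  4 (successors {0, 1, 4}): φ is false.
  5 (successors {5, 7}): φ is false.
  6 (successors {1, 4, 5, 6}): φ is false.
  7 (successors {2, 5, 7}): φ is false.
For instance, at 7:
  At 7: ◇◇(¬s → r) is true, □s ∧ r is false, so ◇◇(¬s → r) ∧ (□s ∧ r) is false.
    At 7: ◇◇(¬s → r) requires ◇(¬s → r) at some successor in {2, 5, 7}.
      ◇(¬s → r) holds at 2, so ◇◇(¬s → r) is true at 7.
    At 7: □s is false, r is false, so □s ∧ r is false.
      At 7: □s requires s at every successor {2, 5, 7}.
        s fails at 5, so □s is false at 7.
Satisfying worlds: {2}

1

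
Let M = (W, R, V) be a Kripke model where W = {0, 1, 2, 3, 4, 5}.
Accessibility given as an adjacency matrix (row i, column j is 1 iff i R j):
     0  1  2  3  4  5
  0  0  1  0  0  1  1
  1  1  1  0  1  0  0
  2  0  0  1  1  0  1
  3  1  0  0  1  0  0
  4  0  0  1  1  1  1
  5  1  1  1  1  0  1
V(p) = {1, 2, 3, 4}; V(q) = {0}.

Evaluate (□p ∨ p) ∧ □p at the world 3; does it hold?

At 3: □p ∨ p is true, □p is false, so (□p ∨ p) ∧ □p is false.
  At 3: □p is false, p is true, so □p ∨ p is true.
    At 3: □p requires p at every successor {0, 3}.
      p fails at 0, so □p is false at 3.
  At 3: □p requires p at every successor {0, 3}.
    p fails at 0, so □p is false at 3.

No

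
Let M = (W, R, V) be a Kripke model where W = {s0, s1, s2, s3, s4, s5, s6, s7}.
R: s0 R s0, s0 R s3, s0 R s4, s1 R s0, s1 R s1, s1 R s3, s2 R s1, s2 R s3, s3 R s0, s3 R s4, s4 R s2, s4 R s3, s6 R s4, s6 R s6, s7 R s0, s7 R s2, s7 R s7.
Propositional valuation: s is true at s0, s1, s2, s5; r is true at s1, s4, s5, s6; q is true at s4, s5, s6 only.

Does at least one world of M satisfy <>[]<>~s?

Let φ = <>[]<>~s. Evaluate φ at each world:
  s0 (successors {s0, s3, s4}): φ is true.
  s1 (successors {s0, s1, s3}): φ is true.
  s2 (successors {s1, s3}): φ is true.
  s3 (successors {s0, s4}): φ is true.
  s4 (successors {s2, s3}): φ is true.
  s5 (successors ∅): φ is false.
  s6 (successors {s4, s6}): φ is true.
  s7 (successors {s0, s2, s7}): φ is true.
Detail at s0 (witness):
  At s0: <>[]<>~s requires []<>~s at some successor in {s0, s3, s4}.
    []<>~s holds at s0, so <>[]<>~s is true at s0.
      At s0: []<>~s requires <>~s at every successor {s0, s3, s4}.
        At s0: <>~s is true.
        At s3: <>~s is true.
        At s4: <>~s is true.
      So []<>~s is true at s0.

Yes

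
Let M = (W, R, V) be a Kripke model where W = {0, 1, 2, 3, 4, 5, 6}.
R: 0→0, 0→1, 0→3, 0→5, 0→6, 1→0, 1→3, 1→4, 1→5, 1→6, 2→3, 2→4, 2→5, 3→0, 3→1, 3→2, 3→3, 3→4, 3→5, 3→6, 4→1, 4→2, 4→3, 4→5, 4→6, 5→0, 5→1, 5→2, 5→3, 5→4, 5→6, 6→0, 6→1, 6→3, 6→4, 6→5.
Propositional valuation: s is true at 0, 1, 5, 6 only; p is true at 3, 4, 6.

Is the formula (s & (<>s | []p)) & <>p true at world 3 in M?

No

Recall that []ψ holds at a world iff ψ holds at every accessible world, and <>ψ holds iff ψ holds at some accessible world.
At 3: s & (<>s | []p) is false, <>p is true, so (s & (<>s | []p)) & <>p is false.
  At 3: s is false, <>s | []p is true, so s & (<>s | []p) is false.
    At 3: <>s is true, []p is false, so <>s | []p is true.
      At 3: <>s requires s at some successor in {0, 1, 2, 3, 4, 5, 6}.
        s holds at 0, so <>s is true at 3.
      At 3: []p requires p at every successor {0, 1, 2, 3, 4, 5, 6}.
        p fails at 0, so []p is false at 3.
  At 3: <>p requires p at some successor in {0, 1, 2, 3, 4, 5, 6}.
    p holds at 3, so <>p is true at 3.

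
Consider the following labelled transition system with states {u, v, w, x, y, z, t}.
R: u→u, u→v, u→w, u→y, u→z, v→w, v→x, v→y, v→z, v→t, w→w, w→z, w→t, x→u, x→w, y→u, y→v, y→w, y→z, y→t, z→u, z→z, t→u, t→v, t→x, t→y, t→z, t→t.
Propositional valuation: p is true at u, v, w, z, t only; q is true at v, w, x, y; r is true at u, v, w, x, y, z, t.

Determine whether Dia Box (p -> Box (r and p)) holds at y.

At y: Dia Box (p -> Box (r and p)) requires Box (p -> Box (r and p)) at some successor in {u, v, w, z, t}.
  At u: Box (p -> Box (r and p)) is false.
  At v: Box (p -> Box (r and p)) is false.
  At w: Box (p -> Box (r and p)) is false.
  At z: Box (p -> Box (r and p)) is false.
  At t: Box (p -> Box (r and p)) is false.
So Dia Box (p -> Box (r and p)) is false at y.

No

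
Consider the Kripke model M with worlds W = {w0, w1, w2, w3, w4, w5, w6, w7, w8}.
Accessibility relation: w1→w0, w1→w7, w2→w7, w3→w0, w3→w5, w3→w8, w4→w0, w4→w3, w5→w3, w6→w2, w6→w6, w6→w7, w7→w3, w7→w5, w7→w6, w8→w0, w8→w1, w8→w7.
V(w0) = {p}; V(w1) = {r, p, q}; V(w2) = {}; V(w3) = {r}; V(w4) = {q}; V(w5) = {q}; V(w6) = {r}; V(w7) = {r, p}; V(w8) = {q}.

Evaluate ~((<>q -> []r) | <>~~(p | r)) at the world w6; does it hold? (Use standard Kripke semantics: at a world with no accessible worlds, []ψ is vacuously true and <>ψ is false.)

No

At w6: (<>q -> []r) | <>~~(p | r) is true, so ~((<>q -> []r) | <>~~(p | r)) is false.
  At w6: <>q -> []r is true, <>~~(p | r) is true, so (<>q -> []r) | <>~~(p | r) is true.
    At w6: <>q is false, []r is false, so <>q -> []r is true.
      At w6: <>q requires q at some successor in {w2, w6, w7}.
        At w2: q is false.
        At w6: q is false.
        At w7: q is false.
      So <>q is false at w6.
      At w6: []r requires r at every successor {w2, w6, w7}.
        r fails at w2, so []r is false at w6.
    At w6: <>~~(p | r) requires ~~(p | r) at some successor in {w2, w6, w7}.
      ~~(p | r) holds at w6, so <>~~(p | r) is true at w6.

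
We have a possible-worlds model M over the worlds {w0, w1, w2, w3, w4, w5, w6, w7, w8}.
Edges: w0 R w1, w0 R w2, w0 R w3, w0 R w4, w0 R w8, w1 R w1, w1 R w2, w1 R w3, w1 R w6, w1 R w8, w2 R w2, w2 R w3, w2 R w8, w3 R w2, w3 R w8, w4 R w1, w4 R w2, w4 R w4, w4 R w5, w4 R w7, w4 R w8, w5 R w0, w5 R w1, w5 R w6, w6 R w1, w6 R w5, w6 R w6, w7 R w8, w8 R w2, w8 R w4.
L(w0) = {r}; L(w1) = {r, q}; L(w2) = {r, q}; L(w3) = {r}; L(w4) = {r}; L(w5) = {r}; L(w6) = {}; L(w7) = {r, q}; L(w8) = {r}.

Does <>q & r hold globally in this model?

No

Let φ = <>q & r. Evaluate φ at each world:
  w0 (successors {w1, w2, w3, w4, w8}): φ is true.
  w1 (successors {w1, w2, w3, w6, w8}): φ is true.
  w2 (successors {w2, w3, w8}): φ is true.
  w3 (successors {w2, w8}): φ is true.
  w4 (successors {w1, w2, w4, w5, w7, w8}): φ is true.
  w5 (successors {w0, w1, w6}): φ is true.
  w6 (successors {w1, w5, w6}): φ is false.
  w7 (successors {w8}): φ is false.
  w8 (successors {w2, w4}): φ is true.
Detail at w6 (counterexample):
  At w6: <>q is true, r is false, so <>q & r is false.
    At w6: <>q requires q at some successor in {w1, w5, w6}.
      q holds at w1, so <>q is true at w6.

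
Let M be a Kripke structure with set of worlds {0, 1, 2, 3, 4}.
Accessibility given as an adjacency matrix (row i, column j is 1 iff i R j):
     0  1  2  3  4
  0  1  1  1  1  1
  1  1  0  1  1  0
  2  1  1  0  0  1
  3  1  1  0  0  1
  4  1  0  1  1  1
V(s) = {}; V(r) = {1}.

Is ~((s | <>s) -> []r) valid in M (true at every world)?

No

Let φ = ~((s | <>s) -> []r). Evaluate φ at each world:
  0 (successors {0, 1, 2, 3, 4}): φ is false.
  1 (successors {0, 2, 3}): φ is false.
  2 (successors {0, 1, 4}): φ is false.
  3 (successors {0, 1, 4}): φ is false.
  4 (successors {0, 2, 3, 4}): φ is false.
Detail at 0 (counterexample):
  At 0: (s | <>s) -> []r is true, so ~((s | <>s) -> []r) is false.
    At 0: s | <>s is false, []r is false, so (s | <>s) -> []r is true.
      At 0: s is false, <>s is false, so s | <>s is false.
      At 0: []r requires r at every successor {0, 1, 2, 3, 4}.
        r fails at 0, so []r is false at 0.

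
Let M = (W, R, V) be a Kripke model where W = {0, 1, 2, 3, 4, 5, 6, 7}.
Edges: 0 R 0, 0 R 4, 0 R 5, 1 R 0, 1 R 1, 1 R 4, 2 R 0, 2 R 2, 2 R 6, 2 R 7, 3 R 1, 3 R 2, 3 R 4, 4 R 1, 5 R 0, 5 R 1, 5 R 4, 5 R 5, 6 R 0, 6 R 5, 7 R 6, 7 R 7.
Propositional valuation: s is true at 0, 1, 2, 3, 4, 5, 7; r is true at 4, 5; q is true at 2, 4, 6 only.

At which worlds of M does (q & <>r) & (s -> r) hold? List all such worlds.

Let φ = (q & <>r) & (s -> r). Evaluate φ at each world:
  0 (successors {0, 4, 5}): φ is false.
  1 (successors {0, 1, 4}): φ is false.
  2 (successors {0, 2, 6, 7}): φ is false.
  3 (successors {1, 2, 4}): φ is false.
  4 (successors {1}): φ is false.
  5 (successors {0, 1, 4, 5}): φ is false.
  6 (successors {0, 5}): φ is true.
  7 (successors {6, 7}): φ is false.
For instance, at 2:
  At 2: q & <>r is false, s -> r is false, so (q & <>r) & (s -> r) is false.
    At 2: q is true, <>r is false, so q & <>r is false.
      At 2: <>r requires r at some successor in {0, 2, 6, 7}.
        At 0: r is false.
        At 2: r is false.
        At 6: r is false.
        At 7: r is false.
      So <>r is false at 2.
Satisfying worlds: {6}

6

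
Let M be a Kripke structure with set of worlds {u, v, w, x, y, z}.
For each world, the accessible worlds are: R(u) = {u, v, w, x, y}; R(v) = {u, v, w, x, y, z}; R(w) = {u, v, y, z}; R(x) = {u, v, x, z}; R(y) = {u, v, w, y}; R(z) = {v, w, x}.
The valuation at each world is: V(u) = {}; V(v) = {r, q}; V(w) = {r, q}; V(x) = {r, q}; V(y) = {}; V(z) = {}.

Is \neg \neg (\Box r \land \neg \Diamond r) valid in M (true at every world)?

Let φ = \neg \neg (\Box r \land \neg \Diamond r). Evaluate φ at each world:
  u (successors {u, v, w, x, y}): φ is false.
  v (successors {u, v, w, x, y, z}): φ is false.
  w (successors {u, v, y, z}): φ is false.
  x (successors {u, v, x, z}): φ is false.
  y (successors {u, v, w, y}): φ is false.
  z (successors {v, w, x}): φ is false.
Detail at u (counterexample):
  At u: \neg (\Box r \land \neg \Diamond r) is true, so \neg \neg (\Box r \land \neg \Diamond r) is false.
    At u: \Box r \land \neg \Diamond r is false, so \neg (\Box r \land \neg \Diamond r) is true.
      At u: \Box r is false, \neg \Diamond r is false, so \Box r \land \neg \Diamond r is false.

No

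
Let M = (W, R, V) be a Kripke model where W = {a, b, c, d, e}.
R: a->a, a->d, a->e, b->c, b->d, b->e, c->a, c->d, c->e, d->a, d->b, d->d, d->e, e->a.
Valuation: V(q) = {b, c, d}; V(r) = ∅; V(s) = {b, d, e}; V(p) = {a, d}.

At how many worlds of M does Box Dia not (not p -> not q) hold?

Let φ = Box Dia not (not p -> not q). Evaluate φ at each world:
  a (successors {a, d, e}): φ is false.
  b (successors {c, d, e}): φ is false.
  c (successors {a, d, e}): φ is false.
  d (successors {a, b, d, e}): φ is false.
  e (successors {a}): φ is false.
For instance, at b:
  At b: Box Dia not (not p -> not q) requires Dia not (not p -> not q) at every successor {c, d, e}.
    Dia not (not p -> not q) fails at c, so Box Dia not (not p -> not q) is false at b.
      At c: Dia not (not p -> not q) requires not (not p -> not q) at some successor in {a, d, e}.
        At a: not (not p -> not q) is false.
        At d: not (not p -> not q) is false.
        At e: not (not p -> not q) is false.
      So Dia not (not p -> not q) is false at c.
Satisfying worlds: none.

0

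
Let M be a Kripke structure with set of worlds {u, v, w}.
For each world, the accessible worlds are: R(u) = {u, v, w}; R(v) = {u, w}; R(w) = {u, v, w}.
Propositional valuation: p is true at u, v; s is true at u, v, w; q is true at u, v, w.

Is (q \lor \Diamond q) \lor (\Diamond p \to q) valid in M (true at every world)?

Recall that \Diamond ψ holds at a world iff ψ holds at some accessible world.
Let φ = (q \lor \Diamond q) \lor (\Diamond p \to q). Evaluate φ at each world:
  u (successors {u, v, w}): φ is true.
  v (successors {u, w}): φ is true.
  w (successors {u, v, w}): φ is true.
For instance, at u:
  At u: q \lor \Diamond q is true, \Diamond p \to q is true, so (q \lor \Diamond q) \lor (\Diamond p \to q) is true.
    At u: q is true, \Diamond q is true, so q \lor \Diamond q is true.
      At u: \Diamond q requires q at some successor in {u, v, w}.
        q holds at u, so \Diamond q is true at u.
    At u: \Diamond p is true, q is true, so \Diamond p \to q is true.
      At u: \Diamond p requires p at some successor in {u, v, w}.
        p holds at u, so \Diamond p is true at u.

Yes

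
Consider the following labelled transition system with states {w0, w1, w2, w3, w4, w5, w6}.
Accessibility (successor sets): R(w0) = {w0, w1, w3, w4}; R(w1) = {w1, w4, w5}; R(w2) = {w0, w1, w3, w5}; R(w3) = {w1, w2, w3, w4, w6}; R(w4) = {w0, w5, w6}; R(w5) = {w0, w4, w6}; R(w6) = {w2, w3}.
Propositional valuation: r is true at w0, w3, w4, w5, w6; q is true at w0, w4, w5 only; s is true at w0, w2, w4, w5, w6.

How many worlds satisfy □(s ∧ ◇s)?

Recall that □ψ holds at a world iff ψ holds at every accessible world, and ◇ψ holds iff ψ holds at some accessible world.
Let φ = □(s ∧ ◇s). Evaluate φ at each world:
  w0 (successors {w0, w1, w3, w4}): φ is false.
  w1 (successors {w1, w4, w5}): φ is false.
  w2 (successors {w0, w1, w3, w5}): φ is false.
  w3 (successors {w1, w2, w3, w4, w6}): φ is false.
  w4 (successors {w0, w5, w6}): φ is true.
  w5 (successors {w0, w4, w6}): φ is true.
  w6 (successors {w2, w3}): φ is false.
For instance, at w2:
  At w2: □(s ∧ ◇s) requires s ∧ ◇s at every successor {w0, w1, w3, w5}.
    s ∧ ◇s fails at w1, so □(s ∧ ◇s) is false at w2.
      At w1: s is false, ◇s is true, so s ∧ ◇s is false.
Satisfying worlds: {w4, w5}

2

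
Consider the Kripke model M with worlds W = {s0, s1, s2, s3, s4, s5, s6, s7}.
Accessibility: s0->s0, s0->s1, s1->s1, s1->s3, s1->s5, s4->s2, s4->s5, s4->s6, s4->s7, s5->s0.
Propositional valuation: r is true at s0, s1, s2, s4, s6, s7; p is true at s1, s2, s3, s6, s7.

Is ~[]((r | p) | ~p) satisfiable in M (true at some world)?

No

Recall that []ψ holds at a world iff ψ holds at every accessible world, and <>ψ holds iff ψ holds at some accessible world.
Let φ = ~[]((r | p) | ~p). Evaluate φ at each world:
  s0 (successors {s0, s1}): φ is false.
  s1 (successors {s1, s3, s5}): φ is false.
  s2 (successors ∅): φ is false.
  s3 (successors ∅): φ is false.
  s4 (successors {s2, s5, s6, s7}): φ is false.
  s5 (successors {s0}): φ is false.
  s6 (successors ∅): φ is false.
  s7 (successors ∅): φ is false.
For instance, at s4:
  At s4: []((r | p) | ~p) is true, so ~[]((r | p) | ~p) is false.
    At s4: []((r | p) | ~p) requires (r | p) | ~p at every successor {s2, s5, s6, s7}.
      At s2: (r | p) | ~p is true.
      At s5: (r | p) | ~p is true.
      At s6: (r | p) | ~p is true.
      At s7: (r | p) | ~p is true.
    So []((r | p) | ~p) is true at s4.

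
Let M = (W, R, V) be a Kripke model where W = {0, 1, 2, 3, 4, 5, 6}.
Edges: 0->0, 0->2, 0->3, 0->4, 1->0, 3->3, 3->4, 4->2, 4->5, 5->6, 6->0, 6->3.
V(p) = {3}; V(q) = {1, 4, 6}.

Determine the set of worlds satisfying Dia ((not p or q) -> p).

0, 3, 6

Let φ = Dia ((not p or q) -> p). Evaluate φ at each world:
  0 (successors {0, 2, 3, 4}): φ is true.
  1 (successors {0}): φ is false.
  2 (successors ∅): φ is false.
  3 (successors {3, 4}): φ is true.
  4 (successors {2, 5}): φ is false.
  5 (successors {6}): φ is false.
  6 (successors {0, 3}): φ is true.
For instance, at 4:
  At 4: Dia ((not p or q) -> p) requires (not p or q) -> p at some successor in {2, 5}.
    At 2: (not p or q) -> p is false.
    At 5: (not p or q) -> p is false.
  So Dia ((not p or q) -> p) is false at 4.
Satisfying worlds: {0, 3, 6}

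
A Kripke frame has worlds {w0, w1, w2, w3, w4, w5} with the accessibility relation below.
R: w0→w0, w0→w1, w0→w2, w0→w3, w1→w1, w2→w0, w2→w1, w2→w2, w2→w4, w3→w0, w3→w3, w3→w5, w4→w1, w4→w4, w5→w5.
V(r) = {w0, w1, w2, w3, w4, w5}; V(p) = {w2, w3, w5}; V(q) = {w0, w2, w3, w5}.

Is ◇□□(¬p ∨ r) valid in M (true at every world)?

Yes

Recall that □ψ holds at a world iff ψ holds at every accessible world, and ◇ψ holds iff ψ holds at some accessible world.
Let φ = ◇□□(¬p ∨ r). Evaluate φ at each world:
  w0 (successors {w0, w1, w2, w3}): φ is true.
  w1 (successors {w1}): φ is true.
  w2 (successors {w0, w1, w2, w4}): φ is true.
  w3 (successors {w0, w3, w5}): φ is true.
  w4 (successors {w1, w4}): φ is true.
  w5 (successors {w5}): φ is true.
For instance, at w1:
  At w1: ◇□□(¬p ∨ r) requires □□(¬p ∨ r) at some successor in {w1}.
    □□(¬p ∨ r) holds at w1, so ◇□□(¬p ∨ r) is true at w1.
      At w1: □□(¬p ∨ r) requires □(¬p ∨ r) at every successor {w1}.
        At w1: □(¬p ∨ r) is true.
      So □□(¬p ∨ r) is true at w1.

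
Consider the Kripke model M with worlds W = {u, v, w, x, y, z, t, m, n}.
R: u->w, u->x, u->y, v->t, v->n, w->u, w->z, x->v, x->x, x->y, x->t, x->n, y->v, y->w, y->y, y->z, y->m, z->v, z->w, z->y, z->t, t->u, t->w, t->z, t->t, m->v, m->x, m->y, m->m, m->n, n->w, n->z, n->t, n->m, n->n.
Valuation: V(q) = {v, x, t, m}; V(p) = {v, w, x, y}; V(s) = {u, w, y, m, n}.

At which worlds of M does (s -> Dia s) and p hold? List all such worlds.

Let φ = (s -> Dia s) and p. Evaluate φ at each world:
  u (successors {w, x, y}): φ is false.
  v (successors {t, n}): φ is true.
  w (successors {u, z}): φ is true.
  x (successors {v, x, y, t, n}): φ is true.
  y (successors {v, w, y, z, m}): φ is true.
  z (successors {v, w, y, t}): φ is false.
  t (successors {u, w, z, t}): φ is false.
  m (successors {v, x, y, m, n}): φ is false.
  n (successors {w, z, t, m, n}): φ is false.
For instance, at z:
  At z: s -> Dia s is true, p is false, so (s -> Dia s) and p is false.
    At z: s is false, Dia s is true, so s -> Dia s is true.
      At z: Dia s requires s at some successor in {v, w, y, t}.
        s holds at w, so Dia s is true at z.
Satisfying worlds: {v, w, x, y}

v, w, x, y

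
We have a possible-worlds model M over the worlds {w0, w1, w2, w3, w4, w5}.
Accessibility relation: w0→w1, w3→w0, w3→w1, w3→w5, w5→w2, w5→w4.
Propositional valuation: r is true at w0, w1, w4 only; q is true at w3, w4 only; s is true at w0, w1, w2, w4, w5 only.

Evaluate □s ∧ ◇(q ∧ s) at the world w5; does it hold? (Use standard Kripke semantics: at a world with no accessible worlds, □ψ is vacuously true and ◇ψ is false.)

Yes

At w5: □s is true, ◇(q ∧ s) is true, so □s ∧ ◇(q ∧ s) is true.
  At w5: □s requires s at every successor {w2, w4}.
    At w2: s is true.
    At w4: s is true.
  So □s is true at w5.
  At w5: ◇(q ∧ s) requires q ∧ s at some successor in {w2, w4}.
    q ∧ s holds at w4, so ◇(q ∧ s) is true at w5.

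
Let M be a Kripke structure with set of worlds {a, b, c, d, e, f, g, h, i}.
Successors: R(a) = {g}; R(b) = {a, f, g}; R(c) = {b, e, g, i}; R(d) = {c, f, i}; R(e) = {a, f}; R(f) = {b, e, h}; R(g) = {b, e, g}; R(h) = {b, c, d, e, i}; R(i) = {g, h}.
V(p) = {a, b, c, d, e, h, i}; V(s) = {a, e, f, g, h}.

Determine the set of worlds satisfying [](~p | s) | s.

a, b, e, f, g, h, i

Let φ = [](~p | s) | s. Evaluate φ at each world:
  a (successors {g}): φ is true.
  b (successors {a, f, g}): φ is true.
  c (successors {b, e, g, i}): φ is false.
  d (successors {c, f, i}): φ is false.
  e (successors {a, f}): φ is true.
  f (successors {b, e, h}): φ is true.
  g (successors {b, e, g}): φ is true.
  h (successors {b, c, d, e, i}): φ is true.
  i (successors {g, h}): φ is true.
For instance, at b:
  At b: [](~p | s) is true, s is false, so [](~p | s) | s is true.
    At b: [](~p | s) requires ~p | s at every successor {a, f, g}.
      At a: ~p | s is true.
      At f: ~p | s is true.
      At g: ~p | s is true.
    So [](~p | s) is true at b.
Satisfying worlds: {a, b, e, f, g, h, i}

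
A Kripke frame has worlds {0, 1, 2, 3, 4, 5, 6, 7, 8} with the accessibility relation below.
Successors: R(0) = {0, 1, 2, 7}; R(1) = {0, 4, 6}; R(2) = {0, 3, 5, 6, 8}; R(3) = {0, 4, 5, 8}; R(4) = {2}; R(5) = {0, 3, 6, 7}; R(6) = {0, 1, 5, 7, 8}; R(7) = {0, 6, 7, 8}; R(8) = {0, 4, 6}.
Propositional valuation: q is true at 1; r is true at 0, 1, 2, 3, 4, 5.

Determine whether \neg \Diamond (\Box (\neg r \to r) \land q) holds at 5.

Yes

At 5: \Diamond (\Box (\neg r \to r) \land q) is false, so \neg \Diamond (\Box (\neg r \to r) \land q) is true.
  At 5: \Diamond (\Box (\neg r \to r) \land q) requires \Box (\neg r \to r) \land q at some successor in {0, 3, 6, 7}.
    At 0: \Box (\neg r \to r) \land q is false.
    At 3: \Box (\neg r \to r) \land q is false.
    At 6: \Box (\neg r \to r) \land q is false.
    At 7: \Box (\neg r \to r) \land q is false.
  So \Diamond (\Box (\neg r \to r) \land q) is false at 5.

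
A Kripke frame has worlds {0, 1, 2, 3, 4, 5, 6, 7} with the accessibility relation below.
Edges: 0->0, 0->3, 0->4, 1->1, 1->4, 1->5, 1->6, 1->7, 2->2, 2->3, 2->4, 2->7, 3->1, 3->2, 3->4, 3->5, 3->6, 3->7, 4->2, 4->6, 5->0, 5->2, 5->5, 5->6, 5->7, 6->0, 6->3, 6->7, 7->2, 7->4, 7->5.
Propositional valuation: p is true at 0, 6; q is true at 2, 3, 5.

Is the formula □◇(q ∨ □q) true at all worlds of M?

Recall that □ψ holds at a world iff ψ holds at every accessible world, and ◇ψ holds iff ψ holds at some accessible world.
Let φ = □◇(q ∨ □q). Evaluate φ at each world:
  0 (successors {0, 3, 4}): φ is true.
  1 (successors {1, 4, 5, 6, 7}): φ is true.
  2 (successors {2, 3, 4, 7}): φ is true.
  3 (successors {1, 2, 4, 5, 6, 7}): φ is true.
  4 (successors {2, 6}): φ is true.
  5 (successors {0, 2, 5, 6, 7}): φ is true.
  6 (successors {0, 3, 7}): φ is true.
  7 (successors {2, 4, 5}): φ is true.
For instance, at 4:
  At 4: □◇(q ∨ □q) requires ◇(q ∨ □q) at every successor {2, 6}.
      At 2: ◇(q ∨ □q) requires q ∨ □q at some successor in {2, 3, 4, 7}.
        q ∨ □q holds at 2, so ◇(q ∨ □q) is true at 2.
      At 6: ◇(q ∨ □q) requires q ∨ □q at some successor in {0, 3, 7}.
        q ∨ □q holds at 3, so ◇(q ∨ □q) is true at 6.
  So □◇(q ∨ □q) is true at 4.

Yes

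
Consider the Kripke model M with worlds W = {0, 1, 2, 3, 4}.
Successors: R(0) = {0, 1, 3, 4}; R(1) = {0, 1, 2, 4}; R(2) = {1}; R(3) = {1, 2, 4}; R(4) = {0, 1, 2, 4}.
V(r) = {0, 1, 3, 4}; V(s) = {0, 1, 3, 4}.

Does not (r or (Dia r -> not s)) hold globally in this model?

Let φ = not (r or (Dia r -> not s)). Evaluate φ at each world:
  0 (successors {0, 1, 3, 4}): φ is false.
  1 (successors {0, 1, 2, 4}): φ is false.
  2 (successors {1}): φ is false.
  3 (successors {1, 2, 4}): φ is false.
  4 (successors {0, 1, 2, 4}): φ is false.
Detail at 0 (counterexample):
  At 0: r or (Dia r -> not s) is true, so not (r or (Dia r -> not s)) is false.
    At 0: r is true, Dia r -> not s is false, so r or (Dia r -> not s) is true.
      At 0: Dia r is true, not s is false, so Dia r -> not s is false.

No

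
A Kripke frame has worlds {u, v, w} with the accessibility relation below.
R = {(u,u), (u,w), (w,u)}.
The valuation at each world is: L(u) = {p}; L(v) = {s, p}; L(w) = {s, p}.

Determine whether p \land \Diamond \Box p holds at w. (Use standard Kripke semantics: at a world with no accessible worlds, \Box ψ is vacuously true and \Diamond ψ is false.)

At w: p is true, \Diamond \Box p is true, so p \land \Diamond \Box p is true.
  At w: \Diamond \Box p requires \Box p at some successor in {u}.
    \Box p holds at u, so \Diamond \Box p is true at w.
      At u: \Box p requires p at every successor {u, w}.
        At u: p is true.
        At w: p is true.
      So \Box p is true at u.

Yes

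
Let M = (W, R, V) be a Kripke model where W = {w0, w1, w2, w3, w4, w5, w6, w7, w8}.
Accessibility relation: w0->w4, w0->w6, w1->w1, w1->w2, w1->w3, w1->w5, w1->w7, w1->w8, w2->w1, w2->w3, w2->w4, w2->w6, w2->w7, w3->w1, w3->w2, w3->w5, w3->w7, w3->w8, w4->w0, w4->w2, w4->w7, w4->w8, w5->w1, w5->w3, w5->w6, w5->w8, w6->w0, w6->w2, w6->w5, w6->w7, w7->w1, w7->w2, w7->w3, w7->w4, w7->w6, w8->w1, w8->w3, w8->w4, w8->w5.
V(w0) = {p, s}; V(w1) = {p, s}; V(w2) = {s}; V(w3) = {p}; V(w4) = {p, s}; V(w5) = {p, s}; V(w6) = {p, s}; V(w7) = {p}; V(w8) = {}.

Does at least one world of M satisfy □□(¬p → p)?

Let φ = □□(¬p → p). Evaluate φ at each world:
  w0 (successors {w4, w6}): φ is false.
  w1 (successors {w1, w2, w3, w5, w7, w8}): φ is false.
  w2 (successors {w1, w3, w4, w6, w7}): φ is false.
  w3 (successors {w1, w2, w5, w7, w8}): φ is false.
  w4 (successors {w0, w2, w7, w8}): φ is false.
  w5 (successors {w1, w3, w6, w8}): φ is false.
  w6 (successors {w0, w2, w5, w7}): φ is false.
  w7 (successors {w1, w2, w3, w4, w6}): φ is false.
  w8 (successors {w1, w3, w4, w5}): φ is false.
For instance, at w8:
  At w8: □□(¬p → p) requires □(¬p → p) at every successor {w1, w3, w4, w5}.
    □(¬p → p) fails at w1, so □□(¬p → p) is false at w8.
      At w1: □(¬p → p) requires ¬p → p at every successor {w1, w2, w3, w5, w7, w8}.
        ¬p → p fails at w2, so □(¬p → p) is false at w1.

No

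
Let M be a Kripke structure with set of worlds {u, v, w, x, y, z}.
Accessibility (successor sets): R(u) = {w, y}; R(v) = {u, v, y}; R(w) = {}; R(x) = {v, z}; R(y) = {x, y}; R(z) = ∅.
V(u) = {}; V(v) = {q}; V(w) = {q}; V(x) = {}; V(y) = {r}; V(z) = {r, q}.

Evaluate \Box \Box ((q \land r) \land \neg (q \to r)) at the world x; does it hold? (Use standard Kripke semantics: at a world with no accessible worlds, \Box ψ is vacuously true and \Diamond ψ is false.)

No

At x: \Box \Box ((q \land r) \land \neg (q \to r)) requires \Box ((q \land r) \land \neg (q \to r)) at every successor {v, z}.
  \Box ((q \land r) \land \neg (q \to r)) fails at v, so \Box \Box ((q \land r) \land \neg (q \to r)) is false at x.
    At v: \Box ((q \land r) \land \neg (q \to r)) requires (q \land r) \land \neg (q \to r) at every successor {u, v, y}.
      (q \land r) \land \neg (q \to r) fails at u, so \Box ((q \land r) \land \neg (q \to r)) is false at v.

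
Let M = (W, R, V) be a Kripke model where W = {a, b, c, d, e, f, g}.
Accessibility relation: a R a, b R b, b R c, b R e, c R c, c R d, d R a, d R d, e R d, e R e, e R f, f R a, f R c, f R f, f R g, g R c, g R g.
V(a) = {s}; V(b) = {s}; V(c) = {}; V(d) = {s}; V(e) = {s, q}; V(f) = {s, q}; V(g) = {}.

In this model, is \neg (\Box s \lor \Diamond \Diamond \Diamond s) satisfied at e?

No

Recall that \Box ψ holds at a world iff ψ holds at every accessible world, and \Diamond ψ holds iff ψ holds at some accessible world.
At e: \Box s \lor \Diamond \Diamond \Diamond s is true, so \neg (\Box s \lor \Diamond \Diamond \Diamond s) is false.
  At e: \Box s is true, \Diamond \Diamond \Diamond s is true, so \Box s \lor \Diamond \Diamond \Diamond s is true.
    At e: \Box s requires s at every successor {d, e, f}.
      At d: s is true.
      At e: s is true.
      At f: s is true.
    So \Box s is true at e.
    At e: \Diamond \Diamond \Diamond s requires \Diamond \Diamond s at some successor in {d, e, f}.
      \Diamond \Diamond s holds at d, so \Diamond \Diamond \Diamond s is true at e.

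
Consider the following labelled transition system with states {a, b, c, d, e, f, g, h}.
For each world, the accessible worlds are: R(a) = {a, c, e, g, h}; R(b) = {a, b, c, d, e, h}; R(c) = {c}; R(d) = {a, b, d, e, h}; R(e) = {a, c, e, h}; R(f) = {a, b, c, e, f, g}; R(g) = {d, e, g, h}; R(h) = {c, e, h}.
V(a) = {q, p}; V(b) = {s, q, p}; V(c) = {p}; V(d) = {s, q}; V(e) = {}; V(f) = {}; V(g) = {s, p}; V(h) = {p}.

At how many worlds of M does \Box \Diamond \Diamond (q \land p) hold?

2

Let φ = \Box \Diamond \Diamond (q \land p). Evaluate φ at each world:
  a (successors {a, c, e, g, h}): φ is false.
  b (successors {a, b, c, d, e, h}): φ is false.
  c (successors {c}): φ is false.
  d (successors {a, b, d, e, h}): φ is true.
  e (successors {a, c, e, h}): φ is false.
  f (successors {a, b, c, e, f, g}): φ is false.
  g (successors {d, e, g, h}): φ is true.
  h (successors {c, e, h}): φ is false.
For instance, at d:
  At d: \Box \Diamond \Diamond (q \land p) requires \Diamond \Diamond (q \land p) at every successor {a, b, d, e, h}.
    At a: \Diamond \Diamond (q \land p) is true.
    At b: \Diamond \Diamond (q \land p) is true.
    At d: \Diamond \Diamond (q \land p) is true.
    At e: \Diamond \Diamond (q \land p) is true.
    At h: \Diamond \Diamond (q \land p) is true.
  So \Box \Diamond \Diamond (q \land p) is true at d.
Satisfying worlds: {d, g}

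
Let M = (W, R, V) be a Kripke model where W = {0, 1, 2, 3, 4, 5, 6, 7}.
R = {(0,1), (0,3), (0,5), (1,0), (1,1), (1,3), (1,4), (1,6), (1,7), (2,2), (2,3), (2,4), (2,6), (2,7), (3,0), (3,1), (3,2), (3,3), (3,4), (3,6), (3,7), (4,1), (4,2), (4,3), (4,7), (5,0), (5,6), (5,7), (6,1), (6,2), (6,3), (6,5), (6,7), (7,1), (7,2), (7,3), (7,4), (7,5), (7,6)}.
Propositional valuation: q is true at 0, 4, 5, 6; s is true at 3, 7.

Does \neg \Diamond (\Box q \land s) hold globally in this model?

Let φ = \neg \Diamond (\Box q \land s). Evaluate φ at each world:
  0 (successors {1, 3, 5}): φ is true.
  1 (successors {0, 1, 3, 4, 6, 7}): φ is true.
  2 (successors {2, 3, 4, 6, 7}): φ is true.
  3 (successors {0, 1, 2, 3, 4, 6, 7}): φ is true.
  4 (successors {1, 2, 3, 7}): φ is true.
  5 (successors {0, 6, 7}): φ is true.
  6 (successors {1, 2, 3, 5, 7}): φ is true.
  7 (successors {1, 2, 3, 4, 5, 6}): φ is true.
For instance, at 5:
  At 5: \Diamond (\Box q \land s) is false, so \neg \Diamond (\Box q \land s) is true.
    At 5: \Diamond (\Box q \land s) requires \Box q \land s at some successor in {0, 6, 7}.
      At 0: \Box q \land s is false.
      At 6: \Box q \land s is false.
      At 7: \Box q \land s is false.
    So \Diamond (\Box q \land s) is false at 5.

Yes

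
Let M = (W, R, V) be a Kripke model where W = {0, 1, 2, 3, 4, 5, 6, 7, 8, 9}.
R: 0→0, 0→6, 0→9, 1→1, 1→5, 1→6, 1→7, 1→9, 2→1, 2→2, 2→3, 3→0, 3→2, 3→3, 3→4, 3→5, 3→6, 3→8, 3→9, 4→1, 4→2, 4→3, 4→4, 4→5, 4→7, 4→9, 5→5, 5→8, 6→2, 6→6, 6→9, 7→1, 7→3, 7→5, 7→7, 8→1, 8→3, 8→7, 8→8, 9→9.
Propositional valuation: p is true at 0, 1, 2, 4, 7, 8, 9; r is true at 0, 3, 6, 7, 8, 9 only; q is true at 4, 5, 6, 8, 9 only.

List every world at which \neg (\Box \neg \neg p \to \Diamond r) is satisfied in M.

none

Let φ = \neg (\Box \neg \neg p \to \Diamond r). Evaluate φ at each world:
  0 (successors {0, 6, 9}): φ is false.
  1 (successors {1, 5, 6, 7, 9}): φ is false.
  2 (successors {1, 2, 3}): φ is false.
  3 (successors {0, 2, 3, 4, 5, 6, 8, 9}): φ is false.
  4 (successors {1, 2, 3, 4, 5, 7, 9}): φ is false.
  5 (successors {5, 8}): φ is false.
  6 (successors {2, 6, 9}): φ is false.
  7 (successors {1, 3, 5, 7}): φ is false.
  8 (successors {1, 3, 7, 8}): φ is false.
  9 (successors {9}): φ is false.
For instance, at 4:
  At 4: \Box \neg \neg p \to \Diamond r is true, so \neg (\Box \neg \neg p \to \Diamond r) is false.
    At 4: \Box \neg \neg p is false, \Diamond r is true, so \Box \neg \neg p \to \Diamond r is true.
      At 4: \Box \neg \neg p requires \neg \neg p at every successor {1, 2, 3, 4, 5, 7, 9}.
        \neg \neg p fails at 3, so \Box \neg \neg p is false at 4.
      At 4: \Diamond r requires r at some successor in {1, 2, 3, 4, 5, 7, 9}.
        r holds at 3, so \Diamond r is true at 4.
Satisfying worlds: none.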